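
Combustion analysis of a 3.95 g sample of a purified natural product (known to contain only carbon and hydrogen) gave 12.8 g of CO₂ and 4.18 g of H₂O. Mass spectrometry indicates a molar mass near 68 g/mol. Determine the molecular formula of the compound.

mol C = 12.8 g CO₂ ÷ 44.009 g/mol = 0.2908 mol
mol H = 2 × 4.18 g H₂O ÷ 18.015 g/mol = 0.4641 mol
Divide by the smallest (0.2908 mol): C 1.000, H 1.596
Multiplying each by 5 gives whole numbers: C 5.00, H 7.98
Empirical formula: C5H8
Empirical-formula mass = 68.12 g/mol; 68 ÷ 68.12 ≈ 1, so the molecular formula is C5H8.

C5H8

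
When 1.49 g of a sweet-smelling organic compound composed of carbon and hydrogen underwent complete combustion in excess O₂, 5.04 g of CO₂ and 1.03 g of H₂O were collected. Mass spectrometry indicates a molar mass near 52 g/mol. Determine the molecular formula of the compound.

mol C = 5.04 g CO₂ ÷ 44.009 g/mol = 0.1145 mol
mol H = 2 × 1.03 g H₂O ÷ 18.015 g/mol = 0.1143 mol
Divide by the smallest (0.1143 mol): C 1.002, H 1.000
Empirical formula: CH
Empirical-formula mass = 13.02 g/mol; 52 ÷ 13.02 ≈ 4, so the molecular formula is C4H4.

C4H4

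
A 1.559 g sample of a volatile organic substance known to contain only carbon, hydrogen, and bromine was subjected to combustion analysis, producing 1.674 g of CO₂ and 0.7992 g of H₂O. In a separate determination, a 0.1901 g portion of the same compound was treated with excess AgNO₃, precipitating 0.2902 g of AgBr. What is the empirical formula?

C3H7Br

mol C = 1.674 g CO₂ ÷ 44.009 g/mol = 0.038038 mol
mol H = 2 × 0.7992 g H₂O ÷ 18.015 g/mol = 0.088726 mol
From the AgBr data: mol Br per gram of compound = (0.2902 ÷ 187.772) ÷ 0.1901 = 0.0081299 mol/g, so in the 1.559 g combustion sample mol Br = 0.012674 mol
Divide by the smallest (0.012674 mol): C 3.001, H 7.000, Br 1.000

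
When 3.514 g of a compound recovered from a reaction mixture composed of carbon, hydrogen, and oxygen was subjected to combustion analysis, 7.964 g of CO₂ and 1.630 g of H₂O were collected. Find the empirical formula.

mol C = 7.964 g CO₂ ÷ 44.009 g/mol = 0.18096 mol
mol H = 2 × 1.630 g H₂O ÷ 18.015 g/mol = 0.18096 mol
mass O = 3.514 − (2.1735 + 0.18241) = 1.1580 g → mol O = 1.1580 ÷ 15.999 = 0.072382 mol
Divide by the smallest (0.072382 mol): C 2.500, H 2.500, O 1.000
Multiplying each by 2 gives whole numbers: C 5.00, H 5.00, O 2.00

C5H5O2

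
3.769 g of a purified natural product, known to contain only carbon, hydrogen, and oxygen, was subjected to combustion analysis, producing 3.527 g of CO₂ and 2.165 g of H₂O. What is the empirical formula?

CH3O2

mol C = 3.527 g CO₂ ÷ 44.009 g/mol = 0.080143 mol
mol H = 2 × 2.165 g H₂O ÷ 18.015 g/mol = 0.24036 mol
mass O = 3.769 − (0.96259 + 0.24228) = 2.5641 g → mol O = 2.5641 ÷ 15.999 = 0.16027 mol
Divide by the smallest (0.080143 mol): C 1.000, H 2.999, O 2.000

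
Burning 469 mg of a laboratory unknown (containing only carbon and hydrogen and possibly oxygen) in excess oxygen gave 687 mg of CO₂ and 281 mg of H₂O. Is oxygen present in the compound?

mol C = 0.687 g CO₂ ÷ 44.009 g/mol = 0.01561 mol
mol H = 2 × 0.281 g H₂O ÷ 18.015 g/mol = 0.03120 mol
C and H account for only 0.2189 g of the 0.469 g sample; the remaining 0.2501 g must be oxygen.

yes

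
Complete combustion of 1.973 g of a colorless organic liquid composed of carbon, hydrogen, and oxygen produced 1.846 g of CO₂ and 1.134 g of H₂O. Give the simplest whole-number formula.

CH3O2

mol C = 1.846 g CO₂ ÷ 44.009 g/mol = 0.041946 mol
mol H = 2 × 1.134 g H₂O ÷ 18.015 g/mol = 0.12590 mol
mass O = 1.973 − (0.50381 + 0.12690) = 1.3423 g → mol O = 1.3423 ÷ 15.999 = 0.083898 mol
Divide by the smallest (0.041946 mol): C 1.000, H 3.001, O 2.000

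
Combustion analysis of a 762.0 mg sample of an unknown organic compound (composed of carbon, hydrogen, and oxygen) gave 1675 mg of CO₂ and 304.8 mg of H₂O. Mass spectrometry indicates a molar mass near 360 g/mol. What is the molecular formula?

mol C = 1.675 g CO₂ ÷ 44.009 g/mol = 0.038060 mol
mol H = 2 × 0.3048 g H₂O ÷ 18.015 g/mol = 0.033838 mol
mass O = 0.7620 − (0.45714 + 0.034109) = 0.27075 g → mol O = 0.27075 ÷ 15.999 = 0.016923 mol
Divide by the smallest (0.016923 mol): C 2.249, H 2.000, O 1.000
Multiplying each by 4 gives whole numbers: C 9.00, H 8.00, O 4.00
Empirical formula: C9H8O4
Empirical-formula mass = 180.16 g/mol; 360 ÷ 180.16 ≈ 2, so the molecular formula is C18H16O8.

C18H16O8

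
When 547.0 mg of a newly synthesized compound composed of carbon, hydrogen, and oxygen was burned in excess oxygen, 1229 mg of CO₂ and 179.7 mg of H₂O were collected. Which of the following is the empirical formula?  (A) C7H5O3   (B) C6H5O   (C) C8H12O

mol C = 1.229 g CO₂ ÷ 44.009 g/mol = 0.027926 mol
mol H = 2 × 0.1797 g H₂O ÷ 18.015 g/mol = 0.019950 mol
mass O = 0.5470 − (0.33542 + 0.020110) = 0.19147 g → mol O = 0.19147 ÷ 15.999 = 0.011968 mol
Divide by the smallest (0.011968 mol): C 2.333, H 1.667, O 1.000
Multiplying each by 3 gives whole numbers: C 7.00, H 5.00, O 3.00

(A) C7H5O3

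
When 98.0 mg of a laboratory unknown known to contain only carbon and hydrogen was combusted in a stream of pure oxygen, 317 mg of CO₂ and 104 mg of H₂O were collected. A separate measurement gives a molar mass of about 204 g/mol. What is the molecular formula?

mol C = 0.317 g CO₂ ÷ 44.009 g/mol = 0.007203 mol
mol H = 2 × 0.104 g H₂O ÷ 18.015 g/mol = 0.01155 mol
Divide by the smallest (0.007203 mol): C 1.000, H 1.603
Multiplying each by 5 gives whole numbers: C 5.00, H 8.01
Empirical formula: C5H8
Empirical-formula mass = 68.12 g/mol; 204 ÷ 68.12 ≈ 3, so the molecular formula is C15H24.

C15H24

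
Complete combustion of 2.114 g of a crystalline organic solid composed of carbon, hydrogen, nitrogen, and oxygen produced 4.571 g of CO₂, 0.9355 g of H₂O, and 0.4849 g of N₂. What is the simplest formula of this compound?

C6H6N2O

mol C = 4.571 g CO₂ ÷ 44.009 g/mol = 0.10387 mol
mol H = 2 × 0.9355 g H₂O ÷ 18.015 g/mol = 0.10386 mol
mol N = 2 × 0.4849 g N₂ ÷ 28.014 g/mol = 0.034618 mol
mass O = 2.114 − (1.2475 + 0.10469 + 0.48490) = 0.27689 g → mol O = 0.27689 ÷ 15.999 = 0.017307 mol
Divide by the smallest (0.017307 mol): C 6.001, H 6.001, N 2.000, O 1.000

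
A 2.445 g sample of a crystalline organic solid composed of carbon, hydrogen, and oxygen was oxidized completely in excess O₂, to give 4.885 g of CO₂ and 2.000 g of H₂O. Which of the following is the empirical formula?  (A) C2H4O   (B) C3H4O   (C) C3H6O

mol C = 4.885 g CO₂ ÷ 44.009 g/mol = 0.11100 mol
mol H = 2 × 2.000 g H₂O ÷ 18.015 g/mol = 0.22204 mol
mass O = 2.445 − (1.3332 + 0.22381) = 0.88797 g → mol O = 0.88797 ÷ 15.999 = 0.055501 mol
Divide by the smallest (0.055501 mol): C 2.000, H 4.001, O 1.000

(A) C2H4O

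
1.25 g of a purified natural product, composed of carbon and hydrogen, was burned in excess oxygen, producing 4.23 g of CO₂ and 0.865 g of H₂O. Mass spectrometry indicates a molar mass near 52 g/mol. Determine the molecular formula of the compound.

mol C = 4.23 g CO₂ ÷ 44.009 g/mol = 0.09612 mol
mol H = 2 × 0.865 g H₂O ÷ 18.015 g/mol = 0.09603 mol
Divide by the smallest (0.09603 mol): C 1.001, H 1.000
Empirical formula: CH
Empirical-formula mass = 13.02 g/mol; 52 ÷ 13.02 ≈ 4, so the molecular formula is C4H4.

C4H4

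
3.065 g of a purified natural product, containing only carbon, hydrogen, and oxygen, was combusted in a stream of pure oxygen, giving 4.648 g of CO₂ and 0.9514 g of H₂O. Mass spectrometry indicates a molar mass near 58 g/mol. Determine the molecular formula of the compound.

C2H2O2

mol C = 4.648 g CO₂ ÷ 44.009 g/mol = 0.10561 mol
mol H = 2 × 0.9514 g H₂O ÷ 18.015 g/mol = 0.10562 mol
mass O = 3.065 − (1.2685 + 0.10647) = 1.6900 g → mol O = 1.6900 ÷ 15.999 = 0.10563 mol
Divide by the smallest (0.10561 mol): C 1.000, H 1.000, O 1.000
Empirical formula: CHO
Empirical-formula mass = 29.02 g/mol; 58 ÷ 29.02 ≈ 2, so the molecular formula is C2H2O2.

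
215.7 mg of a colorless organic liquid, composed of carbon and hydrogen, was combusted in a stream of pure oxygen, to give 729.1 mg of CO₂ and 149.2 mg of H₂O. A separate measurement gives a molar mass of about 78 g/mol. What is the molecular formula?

C6H6

mol C = 0.7291 g CO₂ ÷ 44.009 g/mol = 0.016567 mol
mol H = 2 × 0.1492 g H₂O ÷ 18.015 g/mol = 0.016564 mol
Divide by the smallest (0.016564 mol): C 1.000, H 1.000
Empirical formula: CH
Empirical-formula mass = 13.02 g/mol; 78 ÷ 13.02 ≈ 6, so the molecular formula is C6H6.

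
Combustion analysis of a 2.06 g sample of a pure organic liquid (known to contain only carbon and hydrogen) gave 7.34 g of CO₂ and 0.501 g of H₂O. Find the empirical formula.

mol C = 7.34 g CO₂ ÷ 44.009 g/mol = 0.1668 mol
mol H = 2 × 0.501 g H₂O ÷ 18.015 g/mol = 0.05562 mol
Divide by the smallest (0.05562 mol): C 2.999, H 1.000

C3H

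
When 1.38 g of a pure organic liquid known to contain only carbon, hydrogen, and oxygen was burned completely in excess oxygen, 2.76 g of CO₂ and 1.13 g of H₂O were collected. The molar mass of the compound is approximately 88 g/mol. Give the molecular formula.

C4H8O2

mol C = 2.76 g CO₂ ÷ 44.009 g/mol = 0.06271 mol
mol H = 2 × 1.13 g H₂O ÷ 18.015 g/mol = 0.1255 mol
mass O = 1.38 − (0.7533 + 0.1265) = 0.5003 g → mol O = 0.5003 ÷ 15.999 = 0.03127 mol
Divide by the smallest (0.03127 mol): C 2.006, H 4.012, O 1.000
Empirical formula: C2H4O
Empirical-formula mass = 44.05 g/mol; 88 ÷ 44.05 ≈ 2, so the molecular formula is C4H8O2.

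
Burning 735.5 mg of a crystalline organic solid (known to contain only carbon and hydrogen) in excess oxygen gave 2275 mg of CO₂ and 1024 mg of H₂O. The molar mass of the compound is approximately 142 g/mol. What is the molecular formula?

C10H22

mol C = 2.275 g CO₂ ÷ 44.009 g/mol = 0.051694 mol
mol H = 2 × 1.024 g H₂O ÷ 18.015 g/mol = 0.11368 mol
Divide by the smallest (0.051694 mol): C 1.000, H 2.199
Multiplying each by 5 gives whole numbers: C 5.00, H 11.00
Empirical formula: C5H11
Empirical-formula mass = 71.14 g/mol; 142 ÷ 71.14 ≈ 2, so the molecular formula is C10H22.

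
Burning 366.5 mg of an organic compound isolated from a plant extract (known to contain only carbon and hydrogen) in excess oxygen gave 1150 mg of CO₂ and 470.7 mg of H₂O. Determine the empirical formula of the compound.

CH2

mol C = 1.150 g CO₂ ÷ 44.009 g/mol = 0.026131 mol
mol H = 2 × 0.4707 g H₂O ÷ 18.015 g/mol = 0.052256 mol
Divide by the smallest (0.026131 mol): C 1.000, H 2.000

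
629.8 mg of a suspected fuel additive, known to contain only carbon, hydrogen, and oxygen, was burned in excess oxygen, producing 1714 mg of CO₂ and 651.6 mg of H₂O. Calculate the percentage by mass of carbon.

mol C = 1.714 g CO₂ ÷ 44.009 g/mol = 0.038947 mol
mol H = 2 × 0.6516 g H₂O ÷ 18.015 g/mol = 0.072340 mol
mass O = 0.6298 − (0.46779 + 0.072918) = 0.089094 g → mol O = 0.089094 ÷ 15.999 = 0.0055687 mol
mass % C = 0.46779 g ÷ 0.6298 g × 100%

74.28%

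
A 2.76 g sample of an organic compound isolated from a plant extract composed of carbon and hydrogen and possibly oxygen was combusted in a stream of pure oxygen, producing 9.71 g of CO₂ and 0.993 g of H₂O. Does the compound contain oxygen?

no

mol C = 9.71 g CO₂ ÷ 44.009 g/mol = 0.2206 mol
mol H = 2 × 0.993 g H₂O ÷ 18.015 g/mol = 0.1102 mol
C and H together account for 2.761 g — essentially the entire 2.76 g sample — so the compound contains no oxygen.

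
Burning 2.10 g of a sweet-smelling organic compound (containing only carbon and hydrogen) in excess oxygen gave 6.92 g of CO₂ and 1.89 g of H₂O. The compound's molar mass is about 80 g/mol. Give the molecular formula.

C6H8

mol C = 6.92 g CO₂ ÷ 44.009 g/mol = 0.1572 mol
mol H = 2 × 1.89 g H₂O ÷ 18.015 g/mol = 0.2098 mol
Divide by the smallest (0.1572 mol): C 1.000, H 1.334
Multiplying each by 3 gives whole numbers: C 3.00, H 4.00
Empirical formula: C3H4
Empirical-formula mass = 40.06 g/mol; 80 ÷ 40.06 ≈ 2, so the molecular formula is C6H8.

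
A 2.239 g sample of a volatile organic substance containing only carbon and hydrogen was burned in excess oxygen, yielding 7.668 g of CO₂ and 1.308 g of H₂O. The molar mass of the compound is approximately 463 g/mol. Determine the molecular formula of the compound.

mol C = 7.668 g CO₂ ÷ 44.009 g/mol = 0.17424 mol
mol H = 2 × 1.308 g H₂O ÷ 18.015 g/mol = 0.14521 mol
Divide by the smallest (0.14521 mol): C 1.200, H 1.000
Multiplying each by 5 gives whole numbers: C 6.00, H 5.00
Empirical formula: C6H5
Empirical-formula mass = 77.11 g/mol; 463 ÷ 77.11 ≈ 6, so the molecular formula is C36H30.

C36H30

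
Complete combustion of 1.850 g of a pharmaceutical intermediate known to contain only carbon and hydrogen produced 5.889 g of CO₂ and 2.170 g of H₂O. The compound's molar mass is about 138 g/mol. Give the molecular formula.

mol C = 5.889 g CO₂ ÷ 44.009 g/mol = 0.13381 mol
mol H = 2 × 2.170 g H₂O ÷ 18.015 g/mol = 0.24091 mol
Divide by the smallest (0.13381 mol): C 1.000, H 1.800
Multiplying each by 5 gives whole numbers: C 5.00, H 9.00
Empirical formula: C5H9
Empirical-formula mass = 69.13 g/mol; 138 ÷ 69.13 ≈ 2, so the molecular formula is C10H18.

C10H18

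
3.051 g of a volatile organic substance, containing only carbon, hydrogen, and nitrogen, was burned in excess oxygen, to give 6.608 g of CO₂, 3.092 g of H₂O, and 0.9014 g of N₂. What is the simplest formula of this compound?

C7H16N3

mol C = 6.608 g CO₂ ÷ 44.009 g/mol = 0.15015 mol
mol H = 2 × 3.092 g H₂O ÷ 18.015 g/mol = 0.34327 mol
mol N = 2 × 0.9014 g N₂ ÷ 28.014 g/mol = 0.064354 mol
Divide by the smallest (0.064354 mol): C 2.333, H 5.334, N 1.000
Multiplying each by 3 gives whole numbers: C 7.00, H 16.00, N 3.00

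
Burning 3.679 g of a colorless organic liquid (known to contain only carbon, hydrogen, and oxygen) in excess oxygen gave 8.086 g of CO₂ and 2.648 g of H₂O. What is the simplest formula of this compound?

C5H8O2

mol C = 8.086 g CO₂ ÷ 44.009 g/mol = 0.18374 mol
mol H = 2 × 2.648 g H₂O ÷ 18.015 g/mol = 0.29398 mol
mass O = 3.679 − (2.2068 + 0.29633) = 1.1758 g → mol O = 1.1758 ÷ 15.999 = 0.073494 mol
Divide by the smallest (0.073494 mol): C 2.500, H 4.000, O 1.000
Multiplying each by 2 gives whole numbers: C 5.00, H 8.00, O 2.00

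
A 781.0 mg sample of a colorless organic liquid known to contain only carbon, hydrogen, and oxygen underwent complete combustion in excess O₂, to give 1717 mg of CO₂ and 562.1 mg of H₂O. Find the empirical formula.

C5H8O2

mol C = 1.717 g CO₂ ÷ 44.009 g/mol = 0.039015 mol
mol H = 2 × 0.5621 g H₂O ÷ 18.015 g/mol = 0.062404 mol
mass O = 0.7810 − (0.46861 + 0.062903) = 0.24949 g → mol O = 0.24949 ÷ 15.999 = 0.015594 mol
Divide by the smallest (0.015594 mol): C 2.502, H 4.002, O 1.000
Multiplying each by 2 gives whole numbers: C 5.00, H 8.00, O 2.00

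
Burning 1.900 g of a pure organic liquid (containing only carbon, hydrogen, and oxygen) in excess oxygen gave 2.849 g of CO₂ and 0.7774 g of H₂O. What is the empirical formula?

C3H4O3

mol C = 2.849 g CO₂ ÷ 44.009 g/mol = 0.064737 mol
mol H = 2 × 0.7774 g H₂O ÷ 18.015 g/mol = 0.086306 mol
mass O = 1.900 − (0.77755 + 0.086996) = 1.0355 g → mol O = 1.0355 ÷ 15.999 = 0.064720 mol
Divide by the smallest (0.064720 mol): C 1.000, H 1.334, O 1.000
Multiplying each by 3 gives whole numbers: C 3.00, H 4.00, O 3.00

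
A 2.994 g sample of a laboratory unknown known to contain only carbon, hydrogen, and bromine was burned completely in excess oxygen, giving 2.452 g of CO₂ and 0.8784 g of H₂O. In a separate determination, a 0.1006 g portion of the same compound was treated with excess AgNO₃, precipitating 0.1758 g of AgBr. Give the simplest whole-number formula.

mol C = 2.452 g CO₂ ÷ 44.009 g/mol = 0.055716 mol
mol H = 2 × 0.8784 g H₂O ÷ 18.015 g/mol = 0.097519 mol
From the AgBr data: mol Br per gram of compound = (0.1758 ÷ 187.772) ÷ 0.1006 = 0.0093066 mol/g, so in the 2.994 g combustion sample mol Br = 0.027864 mol
Divide by the smallest (0.027864 mol): C 2.000, H 3.500, Br 1.000
Multiplying each by 2 gives whole numbers: C 4.00, H 7.00, Br 2.00

C4H7Br2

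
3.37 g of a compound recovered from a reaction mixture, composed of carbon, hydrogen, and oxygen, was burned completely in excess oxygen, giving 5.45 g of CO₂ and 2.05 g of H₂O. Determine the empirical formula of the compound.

C6H11O5

mol C = 5.45 g CO₂ ÷ 44.009 g/mol = 0.1238 mol
mol H = 2 × 2.05 g H₂O ÷ 18.015 g/mol = 0.2276 mol
mass O = 3.37 − (1.487 + 0.2294) = 1.653 g → mol O = 1.653 ÷ 15.999 = 0.1033 mol
Divide by the smallest (0.1033 mol): C 1.198, H 2.203, O 1.000
Multiplying each by 5 gives whole numbers: C 5.99, H 11.01, O 5.00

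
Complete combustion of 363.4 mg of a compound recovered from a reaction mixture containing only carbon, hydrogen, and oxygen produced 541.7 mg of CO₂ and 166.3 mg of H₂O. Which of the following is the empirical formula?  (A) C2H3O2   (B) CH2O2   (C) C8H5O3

(A) C2H3O2

mol C = 0.5417 g CO₂ ÷ 44.009 g/mol = 0.012309 mol
mol H = 2 × 0.1663 g H₂O ÷ 18.015 g/mol = 0.018462 mol
mass O = 0.3634 − (0.14784 + 0.018610) = 0.19695 g → mol O = 0.19695 ÷ 15.999 = 0.012310 mol
Divide by the smallest (0.012309 mol): C 1.000, H 1.500, O 1.000
Multiplying each by 2 gives whole numbers: C 2.00, H 3.00, O 2.00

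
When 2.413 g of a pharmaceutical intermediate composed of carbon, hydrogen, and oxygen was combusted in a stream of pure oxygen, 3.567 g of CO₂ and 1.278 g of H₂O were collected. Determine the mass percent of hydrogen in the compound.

mol C = 3.567 g CO₂ ÷ 44.009 g/mol = 0.081052 mol
mol H = 2 × 1.278 g H₂O ÷ 18.015 g/mol = 0.14188 mol
mass O = 2.413 − (0.97351 + 0.14302) = 1.2965 g → mol O = 1.2965 ÷ 15.999 = 0.081035 mol
mass % H = 0.14302 g ÷ 2.413 g × 100%

5.93%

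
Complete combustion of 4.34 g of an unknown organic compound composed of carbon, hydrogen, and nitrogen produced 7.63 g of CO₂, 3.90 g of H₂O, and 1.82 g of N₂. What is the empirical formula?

mol C = 7.63 g CO₂ ÷ 44.009 g/mol = 0.1734 mol
mol H = 2 × 3.90 g H₂O ÷ 18.015 g/mol = 0.4330 mol
mol N = 2 × 1.82 g N₂ ÷ 28.014 g/mol = 0.1299 mol
Divide by the smallest (0.1299 mol): C 1.334, H 3.332, N 1.000
Multiplying each by 3 gives whole numbers: C 4.00, H 10.00, N 3.00

C4H10N3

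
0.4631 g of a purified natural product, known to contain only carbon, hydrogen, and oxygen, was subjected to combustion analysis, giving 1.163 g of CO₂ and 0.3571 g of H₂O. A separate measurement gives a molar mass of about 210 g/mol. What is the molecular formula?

mol C = 1.163 g CO₂ ÷ 44.009 g/mol = 0.026426 mol
mol H = 2 × 0.3571 g H₂O ÷ 18.015 g/mol = 0.039645 mol
mass O = 0.4631 − (0.31741 + 0.039962) = 0.10573 g → mol O = 0.10573 ÷ 15.999 = 0.0066086 mol
Divide by the smallest (0.0066086 mol): C 3.999, H 5.999, O 1.000
Empirical formula: C4H6O
Empirical-formula mass = 70.09 g/mol; 210 ÷ 70.09 ≈ 3, so the molecular formula is C12H18O3.

C12H18O3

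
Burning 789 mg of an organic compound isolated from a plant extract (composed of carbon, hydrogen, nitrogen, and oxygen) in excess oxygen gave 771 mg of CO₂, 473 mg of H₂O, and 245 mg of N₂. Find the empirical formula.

CH3NO

mol C = 0.771 g CO₂ ÷ 44.009 g/mol = 0.01752 mol
mol H = 2 × 0.473 g H₂O ÷ 18.015 g/mol = 0.05251 mol
mol N = 2 × 0.245 g N₂ ÷ 28.014 g/mol = 0.01749 mol
mass O = 0.789 − (0.2104 + 0.05293 + 0.2450) = 0.2806 g → mol O = 0.2806 ÷ 15.999 = 0.01754 mol
Divide by the smallest (0.01749 mol): C 1.002, H 3.002, N 1.000, O 1.003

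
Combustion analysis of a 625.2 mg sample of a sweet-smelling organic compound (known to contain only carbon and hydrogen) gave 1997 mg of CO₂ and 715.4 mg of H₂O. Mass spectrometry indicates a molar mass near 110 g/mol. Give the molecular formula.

C8H14

mol C = 1.997 g CO₂ ÷ 44.009 g/mol = 0.045377 mol
mol H = 2 × 0.7154 g H₂O ÷ 18.015 g/mol = 0.079423 mol
Divide by the smallest (0.045377 mol): C 1.000, H 1.750
Multiplying each by 4 gives whole numbers: C 4.00, H 7.00
Empirical formula: C4H7
Empirical-formula mass = 55.10 g/mol; 110 ÷ 55.10 ≈ 2, so the molecular formula is C8H14.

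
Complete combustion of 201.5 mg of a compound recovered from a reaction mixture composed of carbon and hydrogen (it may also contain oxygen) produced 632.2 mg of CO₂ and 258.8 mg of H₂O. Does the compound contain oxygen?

mol C = 0.6322 g CO₂ ÷ 44.009 g/mol = 0.014365 mol
mol H = 2 × 0.2588 g H₂O ÷ 18.015 g/mol = 0.028732 mol
C and H together account for 0.20150 g — essentially the entire 0.2015 g sample — so the compound contains no oxygen.

no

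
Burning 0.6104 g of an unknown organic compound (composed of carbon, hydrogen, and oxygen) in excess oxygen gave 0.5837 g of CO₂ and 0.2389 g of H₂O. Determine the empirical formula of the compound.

mol C = 0.5837 g CO₂ ÷ 44.009 g/mol = 0.013263 mol
mol H = 2 × 0.2389 g H₂O ÷ 18.015 g/mol = 0.026522 mol
mass O = 0.6104 − (0.15930 + 0.026735) = 0.42436 g → mol O = 0.42436 ÷ 15.999 = 0.026524 mol
Divide by the smallest (0.013263 mol): C 1.000, H 2.000, O 2.000

CH2O2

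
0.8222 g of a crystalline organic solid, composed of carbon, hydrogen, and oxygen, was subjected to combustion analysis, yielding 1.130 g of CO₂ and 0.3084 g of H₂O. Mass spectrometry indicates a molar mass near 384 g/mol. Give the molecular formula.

mol C = 1.130 g CO₂ ÷ 44.009 g/mol = 0.025677 mol
mol H = 2 × 0.3084 g H₂O ÷ 18.015 g/mol = 0.034238 mol
mass O = 0.8222 − (0.30840 + 0.034512) = 0.47929 g → mol O = 0.47929 ÷ 15.999 = 0.029957 mol
Divide by the smallest (0.025677 mol): C 1.000, H 1.333, O 1.167
Multiplying each by 6 gives whole numbers: C 6.00, H 8.00, O 7.00
Empirical formula: C6H8O7
Empirical-formula mass = 192.12 g/mol; 384 ÷ 192.12 ≈ 2, so the molecular formula is C12H16O14.

C12H16O14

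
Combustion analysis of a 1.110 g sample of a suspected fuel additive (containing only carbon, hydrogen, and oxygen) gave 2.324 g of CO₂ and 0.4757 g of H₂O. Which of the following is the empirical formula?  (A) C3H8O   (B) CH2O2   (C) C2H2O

(C) C2H2O

mol C = 2.324 g CO₂ ÷ 44.009 g/mol = 0.052807 mol
mol H = 2 × 0.4757 g H₂O ÷ 18.015 g/mol = 0.052812 mol
mass O = 1.110 − (0.63427 + 0.053234) = 0.42250 g → mol O = 0.42250 ÷ 15.999 = 0.026408 mol
Divide by the smallest (0.026408 mol): C 2.000, H 2.000, O 1.000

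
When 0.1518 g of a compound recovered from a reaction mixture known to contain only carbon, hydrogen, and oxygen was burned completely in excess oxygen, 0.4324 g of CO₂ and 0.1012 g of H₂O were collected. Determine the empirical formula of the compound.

C7H8O

mol C = 0.4324 g CO₂ ÷ 44.009 g/mol = 0.0098253 mol
mol H = 2 × 0.1012 g H₂O ÷ 18.015 g/mol = 0.011235 mol
mass O = 0.1518 − (0.11801 + 0.011325) = 0.022464 g → mol O = 0.022464 ÷ 15.999 = 0.0014041 mol
Divide by the smallest (0.0014041 mol): C 6.998, H 8.002, O 1.000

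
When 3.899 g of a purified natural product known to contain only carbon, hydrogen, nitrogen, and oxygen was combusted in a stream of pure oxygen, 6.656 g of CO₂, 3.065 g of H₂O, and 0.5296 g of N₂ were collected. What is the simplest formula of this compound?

mol C = 6.656 g CO₂ ÷ 44.009 g/mol = 0.15124 mol
mol H = 2 × 3.065 g H₂O ÷ 18.015 g/mol = 0.34027 mol
mol N = 2 × 0.5296 g N₂ ÷ 28.014 g/mol = 0.037810 mol
mass O = 3.899 − (1.8166 + 0.34299 + 0.52960) = 1.2098 g → mol O = 1.2098 ÷ 15.999 = 0.075620 mol
Divide by the smallest (0.037810 mol): C 4.000, H 9.000, N 1.000, O 2.000

C4H9NO2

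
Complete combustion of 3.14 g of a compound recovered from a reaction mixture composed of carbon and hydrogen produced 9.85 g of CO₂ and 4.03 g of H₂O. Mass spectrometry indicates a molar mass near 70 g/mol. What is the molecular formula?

C5H10

mol C = 9.85 g CO₂ ÷ 44.009 g/mol = 0.2238 mol
mol H = 2 × 4.03 g H₂O ÷ 18.015 g/mol = 0.4474 mol
Divide by the smallest (0.2238 mol): C 1.000, H 1.999
Empirical formula: CH2
Empirical-formula mass = 14.03 g/mol; 70 ÷ 14.03 ≈ 5, so the molecular formula is C5H10.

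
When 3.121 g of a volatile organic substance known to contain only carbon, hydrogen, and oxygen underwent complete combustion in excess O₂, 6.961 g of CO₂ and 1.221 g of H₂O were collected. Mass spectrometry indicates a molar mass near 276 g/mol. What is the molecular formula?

C14H12O6

mol C = 6.961 g CO₂ ÷ 44.009 g/mol = 0.15817 mol
mol H = 2 × 1.221 g H₂O ÷ 18.015 g/mol = 0.13555 mol
mass O = 3.121 − (1.8998 + 0.13664) = 1.0846 g → mol O = 1.0846 ÷ 15.999 = 0.067789 mol
Divide by the smallest (0.067789 mol): C 2.333, H 2.000, O 1.000
Multiplying each by 3 gives whole numbers: C 7.00, H 6.00, O 3.00
Empirical formula: C7H6O3
Empirical-formula mass = 138.12 g/mol; 276 ÷ 138.12 ≈ 2, so the molecular formula is C14H12O6.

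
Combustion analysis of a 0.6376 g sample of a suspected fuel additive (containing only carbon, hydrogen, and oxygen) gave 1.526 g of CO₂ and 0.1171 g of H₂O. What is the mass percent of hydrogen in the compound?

mol C = 1.526 g CO₂ ÷ 44.009 g/mol = 0.034675 mol
mol H = 2 × 0.1171 g H₂O ÷ 18.015 g/mol = 0.013000 mol
mass O = 0.6376 − (0.41648 + 0.013104) = 0.20802 g → mol O = 0.20802 ÷ 15.999 = 0.013002 mol
mass % H = 0.013104 g ÷ 0.6376 g × 100%

2.06%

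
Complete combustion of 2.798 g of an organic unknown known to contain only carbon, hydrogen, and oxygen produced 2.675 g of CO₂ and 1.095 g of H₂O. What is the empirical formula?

CH2O2

mol C = 2.675 g CO₂ ÷ 44.009 g/mol = 0.060783 mol
mol H = 2 × 1.095 g H₂O ÷ 18.015 g/mol = 0.12157 mol
mass O = 2.798 − (0.73006 + 0.12254) = 1.9454 g → mol O = 1.9454 ÷ 15.999 = 0.12159 mol
Divide by the smallest (0.060783 mol): C 1.000, H 2.000, O 2.000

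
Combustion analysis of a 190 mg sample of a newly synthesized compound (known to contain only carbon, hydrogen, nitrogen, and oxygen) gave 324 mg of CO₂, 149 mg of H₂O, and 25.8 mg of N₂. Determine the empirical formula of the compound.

C4H9NO2

mol C = 0.324 g CO₂ ÷ 44.009 g/mol = 0.007362 mol
mol H = 2 × 0.149 g H₂O ÷ 18.015 g/mol = 0.01654 mol
mol N = 2 × 0.0258 g N₂ ÷ 28.014 g/mol = 0.001842 mol
mass O = 0.190 − (0.08843 + 0.01667 + 0.02580) = 0.05910 g → mol O = 0.05910 ÷ 15.999 = 0.003694 mol
Divide by the smallest (0.001842 mol): C 3.997, H 8.981, N 1.000, O 2.005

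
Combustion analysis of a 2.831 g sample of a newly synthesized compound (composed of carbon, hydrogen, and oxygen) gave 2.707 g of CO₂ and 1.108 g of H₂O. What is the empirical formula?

mol C = 2.707 g CO₂ ÷ 44.009 g/mol = 0.061510 mol
mol H = 2 × 1.108 g H₂O ÷ 18.015 g/mol = 0.12301 mol
mass O = 2.831 − (0.73880 + 0.12399) = 1.9682 g → mol O = 1.9682 ÷ 15.999 = 0.12302 mol
Divide by the smallest (0.061510 mol): C 1.000, H 2.000, O 2.000

CH2O2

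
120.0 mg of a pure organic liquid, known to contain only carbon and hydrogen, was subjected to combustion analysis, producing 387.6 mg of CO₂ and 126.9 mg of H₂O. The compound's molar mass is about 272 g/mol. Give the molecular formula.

mol C = 0.3876 g CO₂ ÷ 44.009 g/mol = 0.0088073 mol
mol H = 2 × 0.1269 g H₂O ÷ 18.015 g/mol = 0.014088 mol
Divide by the smallest (0.0088073 mol): C 1.000, H 1.600
Multiplying each by 5 gives whole numbers: C 5.00, H 8.00
Empirical formula: C5H8
Empirical-formula mass = 68.12 g/mol; 272 ÷ 68.12 ≈ 4, so the molecular formula is C20H32.

C20H32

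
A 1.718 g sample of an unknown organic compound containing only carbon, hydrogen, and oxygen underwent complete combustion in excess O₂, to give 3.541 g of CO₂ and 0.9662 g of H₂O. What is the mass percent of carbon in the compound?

mol C = 3.541 g CO₂ ÷ 44.009 g/mol = 0.080461 mol
mol H = 2 × 0.9662 g H₂O ÷ 18.015 g/mol = 0.10727 mol
mass O = 1.718 − (0.96641 + 0.10812) = 0.64346 g → mol O = 0.64346 ÷ 15.999 = 0.040219 mol
mass % C = 0.96641 g ÷ 1.718 g × 100%

56.25%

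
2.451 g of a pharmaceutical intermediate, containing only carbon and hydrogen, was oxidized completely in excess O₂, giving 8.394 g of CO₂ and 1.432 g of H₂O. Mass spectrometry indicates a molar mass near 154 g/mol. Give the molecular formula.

mol C = 8.394 g CO₂ ÷ 44.009 g/mol = 0.19073 mol
mol H = 2 × 1.432 g H₂O ÷ 18.015 g/mol = 0.15898 mol
Divide by the smallest (0.15898 mol): C 1.200, H 1.000
Multiplying each by 5 gives whole numbers: C 6.00, H 5.00
Empirical formula: C6H5
Empirical-formula mass = 77.11 g/mol; 154 ÷ 77.11 ≈ 2, so the molecular formula is C12H10.

C12H10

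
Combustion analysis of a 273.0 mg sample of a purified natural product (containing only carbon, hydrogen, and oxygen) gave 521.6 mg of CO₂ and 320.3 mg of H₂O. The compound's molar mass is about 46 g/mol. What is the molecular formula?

C2H6O

mol C = 0.5216 g CO₂ ÷ 44.009 g/mol = 0.011852 mol
mol H = 2 × 0.3203 g H₂O ÷ 18.015 g/mol = 0.035559 mol
mass O = 0.2730 − (0.14236 + 0.035844) = 0.094800 g → mol O = 0.094800 ÷ 15.999 = 0.0059254 mol
Divide by the smallest (0.0059254 mol): C 2.000, H 6.001, O 1.000
Empirical formula: C2H6O
Empirical-formula mass = 46.07 g/mol; 46 ÷ 46.07 ≈ 1, so the molecular formula is C2H6O.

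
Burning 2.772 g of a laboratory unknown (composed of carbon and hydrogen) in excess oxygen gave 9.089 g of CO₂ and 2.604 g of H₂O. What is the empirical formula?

mol C = 9.089 g CO₂ ÷ 44.009 g/mol = 0.20653 mol
mol H = 2 × 2.604 g H₂O ÷ 18.015 g/mol = 0.28909 mol
Divide by the smallest (0.20653 mol): C 1.000, H 1.400
Multiplying each by 5 gives whole numbers: C 5.00, H 7.00

C5H7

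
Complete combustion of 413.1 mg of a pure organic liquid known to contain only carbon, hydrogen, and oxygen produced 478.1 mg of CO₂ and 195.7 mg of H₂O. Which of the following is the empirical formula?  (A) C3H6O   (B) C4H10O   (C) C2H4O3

mol C = 0.4781 g CO₂ ÷ 44.009 g/mol = 0.010864 mol
mol H = 2 × 0.1957 g H₂O ÷ 18.015 g/mol = 0.021726 mol
mass O = 0.4131 − (0.13048 + 0.021900) = 0.26072 g → mol O = 0.26072 ÷ 15.999 = 0.016296 mol
Divide by the smallest (0.010864 mol): C 1.000, H 2.000, O 1.500
Multiplying each by 2 gives whole numbers: C 2.00, H 4.00, O 3.00

(C) C2H4O3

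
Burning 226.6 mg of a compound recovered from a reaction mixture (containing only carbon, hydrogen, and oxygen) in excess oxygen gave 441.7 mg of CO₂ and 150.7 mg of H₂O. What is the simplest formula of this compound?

mol C = 0.4417 g CO₂ ÷ 44.009 g/mol = 0.010037 mol
mol H = 2 × 0.1507 g H₂O ÷ 18.015 g/mol = 0.016731 mol
mass O = 0.2266 − (0.12055 + 0.016864) = 0.089186 g → mol O = 0.089186 ÷ 15.999 = 0.0055745 mol
Divide by the smallest (0.0055745 mol): C 1.800, H 3.001, O 1.000
Multiplying each by 5 gives whole numbers: C 9.00, H 15.01, O 5.00

C9H15O5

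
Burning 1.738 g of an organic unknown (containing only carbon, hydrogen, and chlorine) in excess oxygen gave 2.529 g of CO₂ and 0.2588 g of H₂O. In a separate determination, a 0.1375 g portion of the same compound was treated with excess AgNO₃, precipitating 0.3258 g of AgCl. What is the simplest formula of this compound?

mol C = 2.529 g CO₂ ÷ 44.009 g/mol = 0.057466 mol
mol H = 2 × 0.2588 g H₂O ÷ 18.015 g/mol = 0.028732 mol
From the AgCl data: mol Cl per gram of compound = (0.3258 ÷ 143.318) ÷ 0.1375 = 0.016533 mol/g, so in the 1.738 g combustion sample mol Cl = 0.028734 mol
Divide by the smallest (0.028732 mol): C 2.000, H 1.000, Cl 1.000

C2HCl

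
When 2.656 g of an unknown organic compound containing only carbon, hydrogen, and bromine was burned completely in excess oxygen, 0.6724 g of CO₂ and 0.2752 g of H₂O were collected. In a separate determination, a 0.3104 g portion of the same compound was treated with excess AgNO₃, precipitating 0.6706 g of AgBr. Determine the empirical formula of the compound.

mol C = 0.6724 g CO₂ ÷ 44.009 g/mol = 0.015279 mol
mol H = 2 × 0.2752 g H₂O ÷ 18.015 g/mol = 0.030552 mol
From the AgBr data: mol Br per gram of compound = (0.6706 ÷ 187.772) ÷ 0.3104 = 0.011506 mol/g, so in the 2.656 g combustion sample mol Br = 0.030559 mol
Divide by the smallest (0.015279 mol): C 1.000, H 2.000, Br 2.000

CH2Br2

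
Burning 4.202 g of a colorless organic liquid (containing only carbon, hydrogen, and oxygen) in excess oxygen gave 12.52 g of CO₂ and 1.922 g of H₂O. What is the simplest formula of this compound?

C8H6O

mol C = 12.52 g CO₂ ÷ 44.009 g/mol = 0.28449 mol
mol H = 2 × 1.922 g H₂O ÷ 18.015 g/mol = 0.21338 mol
mass O = 4.202 − (3.4170 + 0.21508) = 0.56994 g → mol O = 0.56994 ÷ 15.999 = 0.035623 mol
Divide by the smallest (0.035623 mol): C 7.986, H 5.990, O 1.000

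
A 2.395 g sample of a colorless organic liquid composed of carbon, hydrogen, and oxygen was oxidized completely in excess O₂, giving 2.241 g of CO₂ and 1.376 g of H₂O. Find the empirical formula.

CH3O2

mol C = 2.241 g CO₂ ÷ 44.009 g/mol = 0.050921 mol
mol H = 2 × 1.376 g H₂O ÷ 18.015 g/mol = 0.15276 mol
mass O = 2.395 − (0.61162 + 0.15398) = 1.6294 g → mol O = 1.6294 ÷ 15.999 = 0.10184 mol
Divide by the smallest (0.050921 mol): C 1.000, H 3.000, O 2.000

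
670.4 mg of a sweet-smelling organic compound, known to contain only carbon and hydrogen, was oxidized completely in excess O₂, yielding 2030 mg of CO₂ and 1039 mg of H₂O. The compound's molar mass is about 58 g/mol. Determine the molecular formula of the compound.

mol C = 2.030 g CO₂ ÷ 44.009 g/mol = 0.046127 mol
mol H = 2 × 1.039 g H₂O ÷ 18.015 g/mol = 0.11535 mol
Divide by the smallest (0.046127 mol): C 1.000, H 2.501
Multiplying each by 2 gives whole numbers: C 2.00, H 5.00
Empirical formula: C2H5
Empirical-formula mass = 29.06 g/mol; 58 ÷ 29.06 ≈ 2, so the molecular formula is C4H10.

C4H10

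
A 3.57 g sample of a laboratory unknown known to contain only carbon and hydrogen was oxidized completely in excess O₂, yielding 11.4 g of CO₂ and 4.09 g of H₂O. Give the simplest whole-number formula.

C4H7

mol C = 11.4 g CO₂ ÷ 44.009 g/mol = 0.2590 mol
mol H = 2 × 4.09 g H₂O ÷ 18.015 g/mol = 0.4541 mol
Divide by the smallest (0.2590 mol): C 1.000, H 1.753
Multiplying each by 4 gives whole numbers: C 4.00, H 7.01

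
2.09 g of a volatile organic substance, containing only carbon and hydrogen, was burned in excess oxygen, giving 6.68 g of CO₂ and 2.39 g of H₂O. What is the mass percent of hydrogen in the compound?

mol C = 6.68 g CO₂ ÷ 44.009 g/mol = 0.1518 mol
mol H = 2 × 2.39 g H₂O ÷ 18.015 g/mol = 0.2653 mol
mass % H = 0.2675 g ÷ 2.09 g × 100%

12.8%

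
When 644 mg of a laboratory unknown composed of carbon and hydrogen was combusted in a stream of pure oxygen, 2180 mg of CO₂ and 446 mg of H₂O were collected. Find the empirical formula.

mol C = 2.18 g CO₂ ÷ 44.009 g/mol = 0.04954 mol
mol H = 2 × 0.446 g H₂O ÷ 18.015 g/mol = 0.04951 mol
Divide by the smallest (0.04951 mol): C 1.000, H 1.000

CH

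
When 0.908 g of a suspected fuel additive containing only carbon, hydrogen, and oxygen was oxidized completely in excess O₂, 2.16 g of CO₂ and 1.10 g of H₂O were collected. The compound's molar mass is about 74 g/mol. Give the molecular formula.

mol C = 2.16 g CO₂ ÷ 44.009 g/mol = 0.04908 mol
mol H = 2 × 1.10 g H₂O ÷ 18.015 g/mol = 0.1221 mol
mass O = 0.908 − (0.5895 + 0.1231) = 0.1954 g → mol O = 0.1954 ÷ 15.999 = 0.01221 mol
Divide by the smallest (0.01221 mol): C 4.019, H 9.999, O 1.000
Empirical formula: C4H10O
Empirical-formula mass = 74.12 g/mol; 74 ÷ 74.12 ≈ 1, so the molecular formula is C4H10O.

C4H10O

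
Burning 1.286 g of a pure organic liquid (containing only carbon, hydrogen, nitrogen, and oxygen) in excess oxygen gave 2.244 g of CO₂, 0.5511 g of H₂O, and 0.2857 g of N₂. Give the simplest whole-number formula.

C5H6N2O2

mol C = 2.244 g CO₂ ÷ 44.009 g/mol = 0.050990 mol
mol H = 2 × 0.5511 g H₂O ÷ 18.015 g/mol = 0.061182 mol
mol N = 2 × 0.2857 g N₂ ÷ 28.014 g/mol = 0.020397 mol
mass O = 1.286 − (0.61244 + 0.061672 + 0.28570) = 0.32619 g → mol O = 0.32619 ÷ 15.999 = 0.020388 mol
Divide by the smallest (0.020388 mol): C 2.501, H 3.001, N 1.000, O 1.000
Multiplying each by 2 gives whole numbers: C 5.00, H 6.00, N 2.00, O 2.00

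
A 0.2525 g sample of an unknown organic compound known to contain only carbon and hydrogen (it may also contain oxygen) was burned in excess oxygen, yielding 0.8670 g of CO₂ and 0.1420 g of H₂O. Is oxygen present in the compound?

mol C = 0.8670 g CO₂ ÷ 44.009 g/mol = 0.019701 mol
mol H = 2 × 0.1420 g H₂O ÷ 18.015 g/mol = 0.015765 mol
C and H together account for 0.25251 g — essentially the entire 0.2525 g sample — so the compound contains no oxygen.

no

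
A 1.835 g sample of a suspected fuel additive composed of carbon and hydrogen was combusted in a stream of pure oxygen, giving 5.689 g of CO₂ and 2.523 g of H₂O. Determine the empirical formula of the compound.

mol C = 5.689 g CO₂ ÷ 44.009 g/mol = 0.12927 mol
mol H = 2 × 2.523 g H₂O ÷ 18.015 g/mol = 0.28010 mol
Divide by the smallest (0.12927 mol): C 1.000, H 2.167
Multiplying each by 6 gives whole numbers: C 6.00, H 13.00

C6H13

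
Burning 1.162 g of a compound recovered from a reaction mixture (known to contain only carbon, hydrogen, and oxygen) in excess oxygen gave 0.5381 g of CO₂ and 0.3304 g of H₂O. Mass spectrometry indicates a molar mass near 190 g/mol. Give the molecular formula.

C2H6O10

mol C = 0.5381 g CO₂ ÷ 44.009 g/mol = 0.012227 mol
mol H = 2 × 0.3304 g H₂O ÷ 18.015 g/mol = 0.036681 mol
mass O = 1.162 − (0.14686 + 0.036974) = 0.97817 g → mol O = 0.97817 ÷ 15.999 = 0.061139 mol
Divide by the smallest (0.012227 mol): C 1.000, H 3.000, O 5.000
Empirical formula: CH3O5
Empirical-formula mass = 95.03 g/mol; 190 ÷ 95.03 ≈ 2, so the molecular formula is C2H6O10.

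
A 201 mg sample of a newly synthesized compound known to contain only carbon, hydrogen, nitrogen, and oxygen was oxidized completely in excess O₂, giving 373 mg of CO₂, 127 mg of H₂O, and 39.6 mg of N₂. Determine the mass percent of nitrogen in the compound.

19.7%

mol C = 0.373 g CO₂ ÷ 44.009 g/mol = 0.008476 mol
mol H = 2 × 0.127 g H₂O ÷ 18.015 g/mol = 0.01410 mol
mol N = 2 × 0.0396 g N₂ ÷ 28.014 g/mol = 0.002827 mol
mass O = 0.201 − (0.1018 + 0.01421 + 0.03960) = 0.04539 g → mol O = 0.04539 ÷ 15.999 = 0.002837 mol
mass % N = 0.03960 g ÷ 0.201 g × 100%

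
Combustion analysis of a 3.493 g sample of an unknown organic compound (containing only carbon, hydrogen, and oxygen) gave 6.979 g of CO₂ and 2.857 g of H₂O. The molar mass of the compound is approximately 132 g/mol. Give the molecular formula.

C6H12O3

mol C = 6.979 g CO₂ ÷ 44.009 g/mol = 0.15858 mol
mol H = 2 × 2.857 g H₂O ÷ 18.015 g/mol = 0.31718 mol
mass O = 3.493 − (1.9047 + 0.31972) = 1.2686 g → mol O = 1.2686 ÷ 15.999 = 0.079290 mol
Divide by the smallest (0.079290 mol): C 2.000, H 4.000, O 1.000
Empirical formula: C2H4O
Empirical-formula mass = 44.05 g/mol; 132 ÷ 44.05 ≈ 3, so the molecular formula is C6H12O3.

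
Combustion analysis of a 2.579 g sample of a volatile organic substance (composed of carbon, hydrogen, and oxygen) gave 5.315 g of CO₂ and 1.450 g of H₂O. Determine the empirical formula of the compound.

mol C = 5.315 g CO₂ ÷ 44.009 g/mol = 0.12077 mol
mol H = 2 × 1.450 g H₂O ÷ 18.015 g/mol = 0.16098 mol
mass O = 2.579 − (1.4506 + 0.16226) = 0.96616 g → mol O = 0.96616 ÷ 15.999 = 0.060389 mol
Divide by the smallest (0.060389 mol): C 2.000, H 2.666, O 1.000
Multiplying each by 3 gives whole numbers: C 6.00, H 8.00, O 3.00

C6H8O3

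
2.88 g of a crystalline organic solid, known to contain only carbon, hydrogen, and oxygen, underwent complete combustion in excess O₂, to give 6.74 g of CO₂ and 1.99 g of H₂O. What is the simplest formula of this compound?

mol C = 6.74 g CO₂ ÷ 44.009 g/mol = 0.1532 mol
mol H = 2 × 1.99 g H₂O ÷ 18.015 g/mol = 0.2209 mol
mass O = 2.88 − (1.839 + 0.2227) = 0.8178 g → mol O = 0.8178 ÷ 15.999 = 0.05112 mol
Divide by the smallest (0.05112 mol): C 2.996, H 4.322, O 1.000
Multiplying each by 3 gives whole numbers: C 8.99, H 12.97, O 3.00

C9H13O3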